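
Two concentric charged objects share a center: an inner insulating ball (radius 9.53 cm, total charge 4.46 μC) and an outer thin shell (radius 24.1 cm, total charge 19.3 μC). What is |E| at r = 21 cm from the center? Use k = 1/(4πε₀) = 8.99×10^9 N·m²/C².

Use a concentric Gaussian sphere at r = 21 cm (between the bodies, 9.53 cm < r < 24.1 cm).
Only the inner charge is enclosed; the outer shell contributes nothing inside itself. Q_enc = 4.46 μC = 4.46e-6 C.
By Gauss's law, ∮E·dA = E·4πr² = Q_enc/ε₀.
E = k|Q_enc|/r² = (8.99×10^9)(4.46×10^-6)/(0.21)² = 9.09×10^5 N/C.

E = 9.09×10^5 V/m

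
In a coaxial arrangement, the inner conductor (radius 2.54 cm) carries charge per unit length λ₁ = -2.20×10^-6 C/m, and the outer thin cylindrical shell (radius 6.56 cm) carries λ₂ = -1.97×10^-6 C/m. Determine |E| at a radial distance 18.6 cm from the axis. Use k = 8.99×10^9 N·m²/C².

Choose a coaxial cylinder of radius r = 18.6 cm (arbitrary length L) as the Gaussian surface (r > 6.56 cm, enclosing both).
λ_enc = λ₁ + λ₂ = (-2.20×10^-6) + (-1.97e-6) = -4.17×10^-6 C/m.
By Gauss's law (flux through the curved wall only), E·2πrL = λ_enc L/ε₀.
E = 2k|λ_enc|/r = 2(8.99×10^9)(4.17e-6)/(0.186) = 4.03e5 N/C.

4.03e5 N/C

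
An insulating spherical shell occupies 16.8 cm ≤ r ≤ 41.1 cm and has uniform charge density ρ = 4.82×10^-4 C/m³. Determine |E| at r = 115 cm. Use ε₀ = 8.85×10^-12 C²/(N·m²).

E ≈ 8.88×10^5 V/m

Take a concentric spherical Gaussian surface of radius r = 115 cm (r > 41.1 cm, enclosing the whole shell).
Q_enc = ρ·(4π/3)(b³ − a³) = (4.82×10^-4)·(4π/3)·((0.411)³ − (0.168)³) = 1.306×10^-4 C.
Applying ∮E·dA = Q_enc/ε₀ with Φ = E(4πr²):
E = |Q_enc|/(4πε₀r²) = (1.306×10^-4)/(4π·8.85×10^-12·(1.15)²) = 8.88e5 N/C.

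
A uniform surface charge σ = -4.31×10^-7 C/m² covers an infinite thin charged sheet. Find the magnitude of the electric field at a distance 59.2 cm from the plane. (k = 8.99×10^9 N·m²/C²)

By planar symmetry E is perpendicular to the sheet and uniform; use a Gaussian pillbox with flat faces of area A on each side of the sheet.
Only the two end caps contribute flux: Φ = 2EA. With Q_enc = σA, Gauss's law gives E = |σ|/(2ε₀).
E = 2πk|σ| = 2π(8.99×10^9)(4.31×10^-7) = 2.43×10^4 N/C.

E = 2.43×10^4 N/C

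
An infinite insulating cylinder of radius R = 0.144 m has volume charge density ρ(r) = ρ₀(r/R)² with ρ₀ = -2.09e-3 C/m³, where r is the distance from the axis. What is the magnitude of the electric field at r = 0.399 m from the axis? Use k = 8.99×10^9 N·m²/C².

Choose a coaxial cylinder of radius r = 0.399 m (arbitrary length L) as the Gaussian surface (r > R, full charge per length enclosed).
λ_enc = 2π ∫₀^R ρ₀(r'/R)^2 r' dr' = 2πρ₀R²/4 = -6.808×10^-5 C/m.
By Gauss's law (flux through the curved wall only), E·2πrL = λ_enc L/ε₀.
E = 2k|λ_enc|/r = 2(8.99×10^9)(6.808×10^-5)/(0.399) = 3.07×10^6 N/C.

3.07×10^6 V/m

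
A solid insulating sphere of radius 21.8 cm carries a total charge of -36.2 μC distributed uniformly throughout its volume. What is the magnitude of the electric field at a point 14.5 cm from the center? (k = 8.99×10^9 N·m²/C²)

4.55×10^6 N/C

Use a concentric Gaussian sphere at r = 14.5 cm (r < R).
For a uniform sphere the enclosed fraction is (r/R)³, so Q_enc = (-36.2 μC)(0.145/0.218)³ = -1.065e-5 C.
By Gauss's law, ∮E·dA = E·4πr² = Q_enc/ε₀.
E = k|Q_enc|/r² = (8.99×10^9)(1.065e-5)/(0.145)² = 4.55×10^6 N/C.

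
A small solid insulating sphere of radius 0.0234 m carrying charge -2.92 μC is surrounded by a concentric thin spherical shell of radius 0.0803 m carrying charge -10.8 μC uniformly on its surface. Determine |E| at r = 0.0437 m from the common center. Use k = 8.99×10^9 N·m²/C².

E = 1.37e7 V/m

Symmetry ⇒ E = E(r) r̂. Gaussian sphere of radius r = 0.0437 m (between the bodies, 0.0234 m < r < 0.0803 m).
Only the inner charge is enclosed; the outer shell contributes nothing inside itself. Q_enc = -2.92 μC = -2.92×10^-6 C.
Gauss's law: E·4πr² = Q_enc/ε₀.
E = k|Q_enc|/r² = (8.99×10^9)(2.92×10^-6)/(0.0437)² = 1.37×10^7 N/C.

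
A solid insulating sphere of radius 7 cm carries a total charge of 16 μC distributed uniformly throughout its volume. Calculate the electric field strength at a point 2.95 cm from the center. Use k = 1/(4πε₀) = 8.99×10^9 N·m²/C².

By spherical symmetry E is radial; choose a Gaussian sphere of radius r = 2.95 cm (r < R).
Only the charge within r is enclosed: Q_enc = Q·(r/R)³ = (16 μC)·(2.95 cm/7 cm)³ = 1.198e-6 C.
Gauss's law: E·4πr² = Q_enc/ε₀.
E = k|Q_enc|/r² = (8.99×10^9)(1.198e-6)/(0.0295)² = 1.24e7 N/C.

|E| = 1.24×10^7 N/C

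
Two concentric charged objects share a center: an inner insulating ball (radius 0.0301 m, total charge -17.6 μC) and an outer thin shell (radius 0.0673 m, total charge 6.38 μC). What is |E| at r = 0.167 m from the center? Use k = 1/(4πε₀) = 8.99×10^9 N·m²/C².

Take a concentric spherical Gaussian surface of radius r = 0.167 m (r > 0.0673 m, enclosing both).
Q_enc = (-17.6 μC) + (6.38 μC) = -1.122e-5 C.
By Gauss's law, ∮E·dA = E·4πr² = Q_enc/ε₀.
E = k|Q_enc|/r² = (8.99×10^9)(1.122e-5)/(0.167)² = 3.62×10^6 N/C.

|E| ≈ 3.62e6 V/m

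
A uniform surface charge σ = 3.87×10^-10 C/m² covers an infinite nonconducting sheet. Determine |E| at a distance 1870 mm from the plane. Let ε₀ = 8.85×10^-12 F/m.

|E| = 21.9 V/m

Choose a cylindrical pillbox piercing the sheet, end faces (area A) parallel to it.
Flux Φ = 2EA and Q_enc = σA, so 2EA = σA/ε₀ ⇒ E = |σ|/(2ε₀), independent of distance.
E = |σ|/(2ε₀) = (3.87e-10)/(2·8.85×10^-12) = 21.9 N/C.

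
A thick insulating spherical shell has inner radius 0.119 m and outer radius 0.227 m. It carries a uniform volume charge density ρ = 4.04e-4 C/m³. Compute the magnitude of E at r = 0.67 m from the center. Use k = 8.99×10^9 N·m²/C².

3.39e5 N/C

Take a concentric spherical Gaussian surface of radius r = 0.67 m (r > 0.227 m, enclosing the whole shell).
Q_enc = ρ·(4π/3)(b³ − a³) = (4.04×10^-4)·(4π/3)·((0.227)³ − (0.119)³) = 1.694×10^-5 C.
By Gauss's law, ∮E·dA = E·4πr² = Q_enc/ε₀.
E = k|Q_enc|/r² = (8.99×10^9)(1.694×10^-5)/(0.67)² = 3.39e5 N/C.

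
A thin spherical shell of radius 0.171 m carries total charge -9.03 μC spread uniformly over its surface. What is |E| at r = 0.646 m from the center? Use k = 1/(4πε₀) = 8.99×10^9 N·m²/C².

Take a concentric spherical Gaussian surface of radius r = 0.646 m (r > 0.171 m).
The entire shell is enclosed: Q_enc = -9.03e-6 C.
By Gauss's law, ∮E·dA = E·4πr² = Q_enc/ε₀.
E = k|Q_enc|/r² = (8.99×10^9)(9.03×10^-6)/(0.646)² = 1.95×10^5 N/C.

E = 1.95e5 N/C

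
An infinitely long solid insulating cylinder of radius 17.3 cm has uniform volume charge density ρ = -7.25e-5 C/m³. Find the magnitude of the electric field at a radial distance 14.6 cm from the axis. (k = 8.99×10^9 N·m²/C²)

E = 5.98e5 N/C

Take a coaxial cylindrical Gaussian surface of radius r = 14.6 cm and length L (r < R).
Charge inside radius r per length L is ρ·πr²·L, so λ_enc = ρπr² = -4.855×10^-6 C/m.
Gauss's law: E·2πrL = λ_enc L/ε₀.
E = 2k|λ_enc|/r = 2(8.99×10^9)(4.855e-6)/(0.146) = 5.98×10^5 N/C.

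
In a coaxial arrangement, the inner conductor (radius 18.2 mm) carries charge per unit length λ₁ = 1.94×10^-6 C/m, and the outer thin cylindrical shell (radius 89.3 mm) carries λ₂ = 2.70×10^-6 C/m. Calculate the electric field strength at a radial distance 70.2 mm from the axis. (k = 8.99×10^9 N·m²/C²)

4.97×10^5 V/m

Coaxial Gaussian cylinder, radius r = 70.2 mm, length L (between the conductors, 18.2 mm < r < 89.3 mm).
The shell at 89.3 mm lies outside the Gaussian surface, so λ_enc = λ₁ = 1.94e-6 C/m.
By Gauss's law (flux through the curved wall only), E·2πrL = λ_enc L/ε₀.
E = 2k|λ_enc|/r = 2(8.99×10^9)(1.94e-6)/(0.0702) = 4.97×10^5 N/C.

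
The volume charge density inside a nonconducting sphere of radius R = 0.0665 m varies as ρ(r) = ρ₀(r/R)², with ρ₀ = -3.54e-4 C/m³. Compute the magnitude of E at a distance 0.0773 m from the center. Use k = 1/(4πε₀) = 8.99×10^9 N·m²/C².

E = 3.94×10^5 V/m

Symmetry ⇒ E = E(r) r̂. Gaussian sphere of radius r = 0.0773 m (r > R, all charge enclosed).
Q_enc = 4π ∫₀^R ρ₀(r'/R)^2 r'² dr' = 4πρ₀R³/5 = -2.616×10^-7 C.
Applying ∮E·dA = Q_enc/ε₀ with Φ = E(4πr²):
E = k|Q_enc|/r² = (8.99×10^9)(2.616×10^-7)/(0.0773)² = 3.94e5 N/C.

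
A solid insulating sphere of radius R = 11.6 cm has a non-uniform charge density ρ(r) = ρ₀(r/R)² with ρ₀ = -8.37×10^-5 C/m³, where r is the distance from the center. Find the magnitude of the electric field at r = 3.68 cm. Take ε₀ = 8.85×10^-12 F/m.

E = 7.01e3 V/m

By spherical symmetry E is radial; choose a Gaussian sphere of radius r = 3.68 cm (r < R).
Q_enc = ∫₀^r ρ(r')·4πr'² dr' = (4πρ₀/R²) ∫₀^r r'^4 dr' = 4πρ₀ r^5/(5·R²) = -1.055e-9 C.
By Gauss's law, ∮E·dA = E·4πr² = Q_enc/ε₀.
E = |Q_enc|/(4πε₀r²) = (1.055×10^-9)/(4π·8.85×10^-12·(0.0368)²) = 7.01×10^3 N/C.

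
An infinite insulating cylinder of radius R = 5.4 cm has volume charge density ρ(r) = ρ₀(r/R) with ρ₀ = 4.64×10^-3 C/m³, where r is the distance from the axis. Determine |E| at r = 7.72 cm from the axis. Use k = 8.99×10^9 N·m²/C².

E ≈ 6.60×10^6 N/C

Coaxial Gaussian cylinder, radius r = 7.72 cm, length L (r > R, full charge per length enclosed).
λ_enc = 2π ∫₀^R ρ₀(r'/R)^1 r' dr' = 2πρ₀R²/3 = 2.834×10^-5 C/m.
Since E is radial and uniform over the curved surface, Φ = E·2πrL = Q_enc/ε₀ = λ_enc L/ε₀.
E = 2k|λ_enc|/r = 2(8.99×10^9)(2.834×10^-5)/(0.0772) = 6.60e6 N/C.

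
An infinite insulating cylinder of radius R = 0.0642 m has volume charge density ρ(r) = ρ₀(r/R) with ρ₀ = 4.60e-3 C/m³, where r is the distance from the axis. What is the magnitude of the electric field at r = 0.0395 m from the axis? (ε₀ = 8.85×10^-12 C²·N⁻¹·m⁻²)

|E| ≈ 4.21×10^6 N/C

Coaxial Gaussian cylinder, radius r = 0.0395 m, length L (r < R).
Integrating ρ over the cross-section to radius r: λ_enc = (2πρ₀/R) ∫₀^r r'^2 dr' = 2πρ₀ r^3/(3·R) = 9.249e-6 C/m.
Gauss's law: E·2πrL = λ_enc L/ε₀.
E = |λ_enc|/(2πε₀r) = (9.249e-6)/(2π·8.85×10^-12·0.0395) = 4.21e6 N/C.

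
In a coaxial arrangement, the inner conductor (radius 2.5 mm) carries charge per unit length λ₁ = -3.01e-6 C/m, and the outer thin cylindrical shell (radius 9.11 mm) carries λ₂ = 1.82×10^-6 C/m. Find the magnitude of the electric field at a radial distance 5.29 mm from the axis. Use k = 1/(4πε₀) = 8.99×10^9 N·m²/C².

Choose a coaxial cylinder of radius r = 5.29 mm (arbitrary length L) as the Gaussian surface (between the conductors, 2.5 mm < r < 9.11 mm).
Only the inner wire is enclosed; the outer shell contributes nothing inside itself. λ_enc = λ₁ = -3.01×10^-6 C/m.
By Gauss's law (flux through the curved wall only), E·2πrL = λ_enc L/ε₀.
E = 2k|λ_enc|/r = 2(8.99×10^9)(3.01×10^-6)/(0.00529) = 1.02×10^7 N/C.

|E| ≈ 1.02×10^7 N/C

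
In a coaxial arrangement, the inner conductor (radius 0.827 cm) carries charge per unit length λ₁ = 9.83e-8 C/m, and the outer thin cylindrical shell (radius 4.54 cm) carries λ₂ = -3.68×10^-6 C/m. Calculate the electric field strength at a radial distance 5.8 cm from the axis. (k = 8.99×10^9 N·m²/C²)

|E| = 1.11×10^6 N/C

Choose a coaxial cylinder of radius r = 5.8 cm (arbitrary length L) as the Gaussian surface (r > 4.54 cm, enclosing both).
λ_enc = λ₁ + λ₂ = (9.83×10^-8) + (-3.68×10^-6) = -3.582e-6 C/m.
By Gauss's law (flux through the curved wall only), E·2πrL = λ_enc L/ε₀.
E = 2k|λ_enc|/r = 2(8.99×10^9)(3.582e-6)/(0.058) = 1.11e6 N/C.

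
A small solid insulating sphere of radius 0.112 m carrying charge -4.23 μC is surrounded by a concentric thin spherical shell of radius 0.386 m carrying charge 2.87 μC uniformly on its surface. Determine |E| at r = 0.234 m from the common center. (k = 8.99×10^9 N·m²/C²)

Use a concentric Gaussian sphere at r = 0.234 m (between the bodies, 0.112 m < r < 0.386 m).
The shell at 0.386 m lies outside the Gaussian surface, so Q_enc = -4.23 μC = -4.23×10^-6 C.
Since E is radial and uniform over the Gaussian sphere, Φ = E·4πr² = Q_enc/ε₀.
E = k|Q_enc|/r² = (8.99×10^9)(4.23×10^-6)/(0.234)² = 6.94e5 N/C.

|E| = 6.94×10^5 N/C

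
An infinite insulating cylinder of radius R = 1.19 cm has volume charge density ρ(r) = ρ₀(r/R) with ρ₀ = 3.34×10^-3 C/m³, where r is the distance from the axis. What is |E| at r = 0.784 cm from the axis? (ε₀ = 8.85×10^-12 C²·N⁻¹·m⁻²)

By cylindrical symmetry E is radial; use a coaxial Gaussian cylinder of radius 0.784 cm and length L (r < R).
λ_enc = ∫₀^r ρ(r')·2πr' dr' = (2πρ₀/R)·r^3/3 = 2.833e-7 C/m.
Applying ∮E·dA = Q_enc/ε₀ with the end caps contributing no flux:
E = |λ_enc|/(2πε₀r) = (2.833×10^-7)/(2π·8.85×10^-12·0.00784) = 6.50e5 N/C.

|E| ≈ 6.50×10^5 N/C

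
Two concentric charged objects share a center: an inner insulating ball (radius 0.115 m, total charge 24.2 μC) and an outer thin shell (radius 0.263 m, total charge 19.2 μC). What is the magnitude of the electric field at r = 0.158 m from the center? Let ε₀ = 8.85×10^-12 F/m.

E = 8.72×10^6 V/m

By spherical symmetry E is radial; choose a Gaussian sphere of radius r = 0.158 m (between the bodies, 0.115 m < r < 0.263 m).
Only the inner charge is enclosed; the outer shell contributes nothing inside itself. Q_enc = 24.2 μC = 2.42×10^-5 C.
By Gauss's law, ∮E·dA = E·4πr² = Q_enc/ε₀.
E = |Q_enc|/(4πε₀r²) = (2.42e-5)/(4π·8.85×10^-12·(0.158)²) = 8.72×10^6 N/C.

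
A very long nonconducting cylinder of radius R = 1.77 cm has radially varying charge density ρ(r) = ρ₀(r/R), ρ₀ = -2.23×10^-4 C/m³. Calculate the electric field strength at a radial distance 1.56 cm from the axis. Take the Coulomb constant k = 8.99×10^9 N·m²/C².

E = 1.15×10^5 N/C

Take a coaxial cylindrical Gaussian surface of radius r = 1.56 cm and length L (r < R).
Integrating ρ over the cross-section to radius r: λ_enc = (2πρ₀/R) ∫₀^r r'^2 dr' = 2πρ₀ r^3/(3·R) = -1.002e-7 C/m.
Applying ∮E·dA = Q_enc/ε₀ with the end caps contributing no flux:
E = 2k|λ_enc|/r = 2(8.99×10^9)(1.002×10^-7)/(0.0156) = 1.15×10^5 N/C.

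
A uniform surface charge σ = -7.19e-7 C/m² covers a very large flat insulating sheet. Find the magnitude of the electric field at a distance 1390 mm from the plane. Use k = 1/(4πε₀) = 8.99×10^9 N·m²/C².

By planar symmetry E is perpendicular to the sheet and uniform; use a Gaussian pillbox with flat faces of area A on each side of the sheet.
Flux Φ = 2EA and Q_enc = σA, so 2EA = σA/ε₀ ⇒ E = |σ|/(2ε₀), independent of distance.
E = 2πk|σ| = 2π(8.99×10^9)(7.19×10^-7) = 4.06×10^4 N/C.

|E| = 4.06e4 N/C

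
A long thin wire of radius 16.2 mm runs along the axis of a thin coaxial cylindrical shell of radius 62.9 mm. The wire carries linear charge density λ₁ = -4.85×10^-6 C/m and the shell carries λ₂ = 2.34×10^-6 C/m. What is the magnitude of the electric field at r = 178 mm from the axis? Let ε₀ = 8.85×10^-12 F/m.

|E| = 2.54e5 N/C

Take a coaxial cylindrical Gaussian surface of radius r = 178 mm and length L (r > 62.9 mm, enclosing both).
λ_enc = λ₁ + λ₂ = (-4.85×10^-6) + (2.34×10^-6) = -2.51e-6 C/m.
By Gauss's law (flux through the curved wall only), E·2πrL = λ_enc L/ε₀.
E = |λ_enc|/(2πε₀r) = (2.51×10^-6)/(2π·8.85×10^-12·0.178) = 2.54×10^5 N/C.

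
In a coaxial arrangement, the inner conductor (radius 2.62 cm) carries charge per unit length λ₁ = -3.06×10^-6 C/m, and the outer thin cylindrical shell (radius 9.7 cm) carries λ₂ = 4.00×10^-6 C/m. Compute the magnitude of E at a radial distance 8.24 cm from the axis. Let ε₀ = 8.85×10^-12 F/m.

|E| = 6.68×10^5 V/m

By cylindrical symmetry E is radial; use a coaxial Gaussian cylinder of radius 8.24 cm and length L (between the conductors, 2.62 cm < r < 9.7 cm).
The shell at 9.7 cm lies outside the Gaussian surface, so λ_enc = λ₁ = -3.06×10^-6 C/m.
Since E is radial and uniform over the curved surface, Φ = E·2πrL = Q_enc/ε₀ = λ_enc L/ε₀.
E = |λ_enc|/(2πε₀r) = (3.06×10^-6)/(2π·8.85×10^-12·0.0824) = 6.68×10^5 N/C.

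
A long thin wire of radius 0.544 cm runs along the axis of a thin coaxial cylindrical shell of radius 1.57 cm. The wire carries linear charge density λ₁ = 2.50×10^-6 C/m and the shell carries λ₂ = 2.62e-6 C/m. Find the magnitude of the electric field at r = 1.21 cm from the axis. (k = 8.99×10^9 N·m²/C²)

Choose a coaxial cylinder of radius r = 1.21 cm (arbitrary length L) as the Gaussian surface (between the conductors, 0.544 cm < r < 1.57 cm).
Only the inner wire is enclosed; the outer shell contributes nothing inside itself. λ_enc = λ₁ = 2.50×10^-6 C/m.
Gauss's law: E·2πrL = λ_enc L/ε₀.
E = 2k|λ_enc|/r = 2(8.99×10^9)(2.50×10^-6)/(0.0121) = 3.71×10^6 N/C.

|E| = 3.71e6 N/C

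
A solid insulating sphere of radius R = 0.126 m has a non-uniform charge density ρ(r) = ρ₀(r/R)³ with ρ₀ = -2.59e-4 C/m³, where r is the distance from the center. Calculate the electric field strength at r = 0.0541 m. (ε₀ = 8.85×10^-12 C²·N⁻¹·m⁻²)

Use a concentric Gaussian sphere at r = 0.0541 m (r < R).
Integrate the density: Q_enc = 4π ∫₀^r ρ₀(r'/R)^3 r'² dr' = 4πρ₀ r^6/(6·R³) = -6.799×10^-9 C.
Applying ∮E·dA = Q_enc/ε₀ with Φ = E(4πr²):
E = |Q_enc|/(4πε₀r²) = (6.799×10^-9)/(4π·8.85×10^-12·(0.0541)²) = 2.09×10^4 N/C.

2.09×10^4 V/m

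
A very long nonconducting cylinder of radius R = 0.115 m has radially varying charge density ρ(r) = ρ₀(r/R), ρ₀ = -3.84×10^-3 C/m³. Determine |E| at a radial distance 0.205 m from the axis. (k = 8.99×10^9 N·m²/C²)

E ≈ 9.33×10^6 N/C

Choose a coaxial cylinder of radius r = 0.205 m (arbitrary length L) as the Gaussian surface (r > R, full charge per length enclosed).
λ_enc = 2π ∫₀^R ρ₀(r'/R)^1 r' dr' = 2πρ₀R²/3 = -1.064e-4 C/m.
Applying ∮E·dA = Q_enc/ε₀ with the end caps contributing no flux:
E = 2k|λ_enc|/r = 2(8.99×10^9)(1.064×10^-4)/(0.205) = 9.33e6 N/C.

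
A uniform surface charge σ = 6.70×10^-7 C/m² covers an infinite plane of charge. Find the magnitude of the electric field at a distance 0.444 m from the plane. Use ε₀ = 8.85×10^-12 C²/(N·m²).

The symmetry is planar: E is normal to the sheet and the same magnitude on both sides. Take a pillbox straddling the sheet with end-cap area A.
Only the two end caps contribute flux: Φ = 2EA. With Q_enc = σA, Gauss's law gives E = |σ|/(2ε₀).
E = |σ|/(2ε₀) = (6.70×10^-7)/(2·8.85×10^-12) = 3.79×10^4 N/C.

|E| = 3.79×10^4 N/C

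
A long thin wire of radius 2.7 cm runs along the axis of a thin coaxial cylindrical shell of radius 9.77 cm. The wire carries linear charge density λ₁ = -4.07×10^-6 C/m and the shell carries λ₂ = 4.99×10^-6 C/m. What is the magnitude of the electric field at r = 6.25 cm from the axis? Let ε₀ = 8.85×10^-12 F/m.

E ≈ 1.17×10^6 V/m

Take a coaxial cylindrical Gaussian surface of radius r = 6.25 cm and length L (between the conductors, 2.7 cm < r < 9.77 cm).
The shell at 9.77 cm lies outside the Gaussian surface, so λ_enc = λ₁ = -4.07e-6 C/m.
Applying ∮E·dA = Q_enc/ε₀ with the end caps contributing no flux:
E = |λ_enc|/(2πε₀r) = (4.07×10^-6)/(2π·8.85×10^-12·0.0625) = 1.17×10^6 N/C.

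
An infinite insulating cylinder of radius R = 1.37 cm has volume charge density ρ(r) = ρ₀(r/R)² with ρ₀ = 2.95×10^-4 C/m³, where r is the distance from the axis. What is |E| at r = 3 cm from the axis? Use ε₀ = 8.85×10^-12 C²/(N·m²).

5.21×10^4 N/C

Coaxial Gaussian cylinder, radius r = 3 cm, length L (r > R, full charge per length enclosed).
λ_enc = 2π ∫₀^R ρ₀(r'/R)^2 r' dr' = 2πρ₀R²/4 = 8.697e-8 C/m.
By Gauss's law (flux through the curved wall only), E·2πrL = λ_enc L/ε₀.
E = |λ_enc|/(2πε₀r) = (8.697×10^-8)/(2π·8.85×10^-12·0.03) = 5.21×10^4 N/C.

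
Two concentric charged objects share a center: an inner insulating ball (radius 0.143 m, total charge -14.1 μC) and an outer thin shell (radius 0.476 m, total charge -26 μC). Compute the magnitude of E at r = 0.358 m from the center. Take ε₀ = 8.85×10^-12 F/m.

Use a concentric Gaussian sphere at r = 0.358 m (between the bodies, 0.143 m < r < 0.476 m).
The shell at 0.476 m lies outside the Gaussian surface, so Q_enc = -14.1 μC = -1.41×10^-5 C.
Gauss's law: E·4πr² = Q_enc/ε₀.
E = |Q_enc|/(4πε₀r²) = (1.41×10^-5)/(4π·8.85×10^-12·(0.358)²) = 9.89×10^5 N/C.

9.89e5 V/m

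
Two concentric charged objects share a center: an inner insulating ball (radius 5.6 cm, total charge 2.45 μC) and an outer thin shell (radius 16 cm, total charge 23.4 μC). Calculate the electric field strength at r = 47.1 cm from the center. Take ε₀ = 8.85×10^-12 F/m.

E = 1.05×10^6 N/C

Use a concentric Gaussian sphere at r = 47.1 cm (r > 16 cm, enclosing both).
Q_enc = (2.45 μC) + (23.4 μC) = 2.585×10^-5 C.
Since E is radial and uniform over the Gaussian sphere, Φ = E·4πr² = Q_enc/ε₀.
E = |Q_enc|/(4πε₀r²) = (2.585e-5)/(4π·8.85×10^-12·(0.471)²) = 1.05×10^6 N/C.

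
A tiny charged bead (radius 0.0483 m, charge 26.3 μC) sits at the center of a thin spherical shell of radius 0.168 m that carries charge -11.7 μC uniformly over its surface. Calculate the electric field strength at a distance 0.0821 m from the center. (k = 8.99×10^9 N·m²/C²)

|E| = 3.51×10^7 N/C

Take a concentric spherical Gaussian surface of radius r = 0.0821 m (between the bodies, 0.0483 m < r < 0.168 m).
Only the inner charge is enclosed; the outer shell contributes nothing inside itself. Q_enc = 26.3 μC = 2.63e-5 C.
Since E is radial and uniform over the Gaussian sphere, Φ = E·4πr² = Q_enc/ε₀.
E = k|Q_enc|/r² = (8.99×10^9)(2.63×10^-5)/(0.0821)² = 3.51×10^7 N/C.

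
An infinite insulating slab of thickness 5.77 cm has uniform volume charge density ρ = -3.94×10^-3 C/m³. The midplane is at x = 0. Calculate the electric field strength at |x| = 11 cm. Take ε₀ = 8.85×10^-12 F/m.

The point |x| = 11 cm lies outside the slab (half-thickness 0.02885 m). A symmetric pillbox spanning the full slab encloses Q_enc = ρ·d·A.
Flux = 2EA ⇒ E = |ρ|d/(2ε₀), independent of distance outside.
E = (3.94×10^-3)(0.0577)/(2·8.85×10^-12) = 1.28e7 N/C.

|E| = 1.28×10^7 N/C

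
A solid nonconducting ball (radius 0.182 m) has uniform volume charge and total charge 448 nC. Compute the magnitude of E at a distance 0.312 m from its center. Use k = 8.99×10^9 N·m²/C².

|E| ≈ 4.14×10^4 N/C

Use a concentric Gaussian sphere at r = 0.312 m (r > R, so the entire charge is enclosed).
Q_enc = 448 nC = 4.48×10^-7 C.
Since E is radial and uniform over the Gaussian sphere, Φ = E·4πr² = Q_enc/ε₀.
E = k|Q_enc|/r² = (8.99×10^9)(4.48×10^-7)/(0.312)² = 4.14×10^4 N/C.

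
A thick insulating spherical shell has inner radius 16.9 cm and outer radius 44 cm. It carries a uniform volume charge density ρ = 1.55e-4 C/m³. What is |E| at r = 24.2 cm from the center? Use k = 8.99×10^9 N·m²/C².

E = 9.31×10^5 N/C

Use a concentric Gaussian sphere at r = 24.2 cm (within the shell material, 16.9 cm < r < 44 cm).
Only the shell between 16.9 cm and r is enclosed: Q_enc = ρ·(4π/3)(r³ − a³) = (1.55×10^-4)·(4π/3)·((0.242)³ − (0.169)³) = 6.068×10^-6 C.
Since E is radial and uniform over the Gaussian sphere, Φ = E·4πr² = Q_enc/ε₀.
E = k|Q_enc|/r² = (8.99×10^9)(6.068×10^-6)/(0.242)² = 9.31×10^5 N/C.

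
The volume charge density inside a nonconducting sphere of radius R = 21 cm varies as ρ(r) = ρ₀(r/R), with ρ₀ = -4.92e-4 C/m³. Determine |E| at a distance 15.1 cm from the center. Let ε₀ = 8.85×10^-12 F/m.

By spherical symmetry E is radial; choose a Gaussian sphere of radius r = 15.1 cm (r < R).
Q_enc = ∫₀^r ρ(r')·4πr'² dr' = (4πρ₀/R) ∫₀^r r'^3 dr' = 4πρ₀ r^4/(4·R) = -3.827×10^-6 C.
By Gauss's law, ∮E·dA = E·4πr² = Q_enc/ε₀.
E = |Q_enc|/(4πε₀r²) = (3.827e-6)/(4π·8.85×10^-12·(0.151)²) = 1.51×10^6 N/C.

E = 1.51e6 N/C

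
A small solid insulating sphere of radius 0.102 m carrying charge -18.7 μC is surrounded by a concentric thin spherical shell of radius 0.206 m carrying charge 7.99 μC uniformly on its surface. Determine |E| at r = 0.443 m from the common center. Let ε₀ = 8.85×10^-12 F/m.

4.91×10^5 N/C

By spherical symmetry E is radial; choose a Gaussian sphere of radius r = 0.443 m (r > 0.206 m, enclosing both).
Q_enc = (-18.7 μC) + (7.99 μC) = -1.071×10^-5 C.
By Gauss's law, ∮E·dA = E·4πr² = Q_enc/ε₀.
E = |Q_enc|/(4πε₀r²) = (1.071×10^-5)/(4π·8.85×10^-12·(0.443)²) = 4.91×10^5 N/C.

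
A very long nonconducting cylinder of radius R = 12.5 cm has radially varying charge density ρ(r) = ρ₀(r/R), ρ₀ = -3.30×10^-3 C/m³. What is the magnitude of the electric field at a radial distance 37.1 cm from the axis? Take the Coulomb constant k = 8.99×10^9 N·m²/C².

|E| = 5.23e6 N/C

By cylindrical symmetry E is radial; use a coaxial Gaussian cylinder of radius 37.1 cm and length L (r > R, full charge per length enclosed).
λ_enc = 2π ∫₀^R ρ₀(r'/R)^1 r' dr' = 2πρ₀R²/3 = -1.08e-4 C/m.
Since E is radial and uniform over the curved surface, Φ = E·2πrL = Q_enc/ε₀ = λ_enc L/ε₀.
E = 2k|λ_enc|/r = 2(8.99×10^9)(1.08e-4)/(0.371) = 5.23×10^6 N/C.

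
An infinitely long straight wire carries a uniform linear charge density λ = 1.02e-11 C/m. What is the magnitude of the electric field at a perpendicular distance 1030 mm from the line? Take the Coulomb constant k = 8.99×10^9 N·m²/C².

Choose a coaxial cylinder of radius r = 1030 mm (arbitrary length L) as the Gaussian surface.
Q_enc = λL, so λ_enc = 1.02×10^-11 C/m.
Applying ∮E·dA = Q_enc/ε₀ with the end caps contributing no flux:
E = 2k|λ_enc|/r = 2(8.99×10^9)(1.02×10^-11)/(1.03) = 0.178 N/C.

|E| = 0.178 V/m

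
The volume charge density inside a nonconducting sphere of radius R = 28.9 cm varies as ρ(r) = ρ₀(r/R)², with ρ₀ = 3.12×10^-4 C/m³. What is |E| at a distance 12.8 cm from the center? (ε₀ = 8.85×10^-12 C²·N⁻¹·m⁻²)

E ≈ 1.77×10^5 N/C

Take a concentric spherical Gaussian surface of radius r = 12.8 cm (r < R).
Q_enc = ∫₀^r ρ(r')·4πr'² dr' = (4πρ₀/R²) ∫₀^r r'^4 dr' = 4πρ₀ r^5/(5·R²) = 3.226×10^-7 C.
By Gauss's law, ∮E·dA = E·4πr² = Q_enc/ε₀.
E = |Q_enc|/(4πε₀r²) = (3.226×10^-7)/(4π·8.85×10^-12·(0.128)²) = 1.77e5 N/C.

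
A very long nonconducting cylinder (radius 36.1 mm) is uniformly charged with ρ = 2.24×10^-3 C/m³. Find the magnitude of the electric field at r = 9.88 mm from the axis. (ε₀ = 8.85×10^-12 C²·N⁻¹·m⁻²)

Take a coaxial cylindrical Gaussian surface of radius r = 9.88 mm and length L (r < R).
Charge inside radius r per length L is ρ·πr²·L, so λ_enc = ρπr² = 6.869×10^-7 C/m.
Since E is radial and uniform over the curved surface, Φ = E·2πrL = Q_enc/ε₀ = λ_enc L/ε₀.
E = |λ_enc|/(2πε₀r) = (6.869e-7)/(2π·8.85×10^-12·0.00988) = 1.25×10^6 N/C.

|E| = 1.25×10^6 N/C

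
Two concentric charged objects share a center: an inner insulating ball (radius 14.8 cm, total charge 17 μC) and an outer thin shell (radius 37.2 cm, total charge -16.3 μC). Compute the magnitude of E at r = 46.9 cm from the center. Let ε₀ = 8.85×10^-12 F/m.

2.86×10^4 N/C

Use a concentric Gaussian sphere at r = 46.9 cm (r > 37.2 cm, enclosing both).
Q_enc = (17 μC) + (-16.3 μC) = 7.00e-7 C.
Gauss's law: E·4πr² = Q_enc/ε₀.
E = |Q_enc|/(4πε₀r²) = (7.00e-7)/(4π·8.85×10^-12·(0.469)²) = 2.86e4 N/C.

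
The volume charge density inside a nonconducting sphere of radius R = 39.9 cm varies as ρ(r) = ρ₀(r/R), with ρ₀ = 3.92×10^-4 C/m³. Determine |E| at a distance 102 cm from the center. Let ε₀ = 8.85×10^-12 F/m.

6.76e5 V/m

Take a concentric spherical Gaussian surface of radius r = 102 cm (r > R, all charge enclosed).
Q_enc = 4π ∫₀^R ρ₀(r'/R)^1 r'² dr' = 4πρ₀R³/4 = 7.823e-5 C.
By Gauss's law, ∮E·dA = E·4πr² = Q_enc/ε₀.
E = |Q_enc|/(4πε₀r²) = (7.823×10^-5)/(4π·8.85×10^-12·(1.02)²) = 6.76e5 N/C.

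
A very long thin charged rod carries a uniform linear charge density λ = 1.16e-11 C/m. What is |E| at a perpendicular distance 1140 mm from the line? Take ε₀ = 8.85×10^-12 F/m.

|E| ≈ 0.183 N/C

Coaxial Gaussian cylinder, radius r = 1140 mm, length L.
Q_enc = λL, so λ_enc = 1.16×10^-11 C/m.
Gauss's law: E·2πrL = λ_enc L/ε₀.
E = |λ_enc|/(2πε₀r) = (1.16×10^-11)/(2π·8.85×10^-12·1.14) = 0.183 N/C.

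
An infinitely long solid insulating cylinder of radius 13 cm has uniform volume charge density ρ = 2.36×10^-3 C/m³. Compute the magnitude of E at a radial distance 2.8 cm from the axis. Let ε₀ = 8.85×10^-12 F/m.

Choose a coaxial cylinder of radius r = 2.8 cm (arbitrary length L) as the Gaussian surface (r < R).
Charge inside radius r per length L is ρ·πr²·L, so λ_enc = ρπr² = 5.813×10^-6 C/m.
Gauss's law: E·2πrL = λ_enc L/ε₀.
E = |λ_enc|/(2πε₀r) = (5.813×10^-6)/(2π·8.85×10^-12·0.028) = 3.73×10^6 N/C.

|E| = 3.73e6 V/m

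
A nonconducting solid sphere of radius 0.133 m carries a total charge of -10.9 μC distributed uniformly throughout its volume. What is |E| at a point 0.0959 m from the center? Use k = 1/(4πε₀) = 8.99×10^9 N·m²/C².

E ≈ 3.99×10^6 V/m

Take a concentric spherical Gaussian surface of radius r = 0.0959 m (r < R).
Only the charge within r is enclosed: Q_enc = Q·(r/R)³ = (-10.9 μC)·(0.0959 m/0.133 m)³ = -4.086×10^-6 C.
Gauss's law: E·4πr² = Q_enc/ε₀.
E = k|Q_enc|/r² = (8.99×10^9)(4.086×10^-6)/(0.0959)² = 3.99e6 N/C.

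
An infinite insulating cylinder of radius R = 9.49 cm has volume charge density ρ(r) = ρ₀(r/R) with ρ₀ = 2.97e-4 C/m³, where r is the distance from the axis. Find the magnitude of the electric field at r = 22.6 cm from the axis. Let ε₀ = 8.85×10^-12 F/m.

Choose a coaxial cylinder of radius r = 22.6 cm (arbitrary length L) as the Gaussian surface (r > R, full charge per length enclosed).
λ_enc = 2π ∫₀^R ρ₀(r'/R)^1 r' dr' = 2πρ₀R²/3 = 5.602×10^-6 C/m.
Since E is radial and uniform over the curved surface, Φ = E·2πrL = Q_enc/ε₀ = λ_enc L/ε₀.
E = |λ_enc|/(2πε₀r) = (5.602×10^-6)/(2π·8.85×10^-12·0.226) = 4.46×10^5 N/C.

E = 4.46×10^5 V/m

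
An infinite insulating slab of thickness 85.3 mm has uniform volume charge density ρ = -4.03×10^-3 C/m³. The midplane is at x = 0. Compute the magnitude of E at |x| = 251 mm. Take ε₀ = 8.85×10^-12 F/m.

The point |x| = 251 mm lies outside the slab (half-thickness 0.04265 m). A symmetric pillbox spanning the full slab encloses Q_enc = ρ·d·A.
Flux = 2EA ⇒ E = |ρ|d/(2ε₀), independent of distance outside.
E = (4.03×10^-3)(0.0853)/(2·8.85×10^-12) = 1.94e7 N/C.

E ≈ 1.94e7 N/C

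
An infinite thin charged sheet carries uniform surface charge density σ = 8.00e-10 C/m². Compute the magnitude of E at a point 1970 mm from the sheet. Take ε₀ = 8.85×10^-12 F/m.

The symmetry is planar: E is normal to the sheet and the same magnitude on both sides. Take a pillbox straddling the sheet with end-cap area A.
Flux Φ = 2EA and Q_enc = σA, so 2EA = σA/ε₀ ⇒ E = |σ|/(2ε₀), independent of distance.
E = |σ|/(2ε₀) = (8.00e-10)/(2·8.85×10^-12) = 45.2 N/C.

E ≈ 45.2 N/C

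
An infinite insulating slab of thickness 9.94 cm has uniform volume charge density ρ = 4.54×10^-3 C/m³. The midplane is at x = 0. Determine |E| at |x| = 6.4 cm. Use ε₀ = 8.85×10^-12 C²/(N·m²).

|E| = 2.55×10^7 N/C

The point |x| = 6.4 cm lies outside the slab (half-thickness 0.0497 m). A symmetric pillbox spanning the full slab encloses Q_enc = ρ·d·A.
Flux = 2EA ⇒ E = |ρ|d/(2ε₀), independent of distance outside.
E = (4.54×10^-3)(0.0994)/(2·8.85×10^-12) = 2.55×10^7 N/C.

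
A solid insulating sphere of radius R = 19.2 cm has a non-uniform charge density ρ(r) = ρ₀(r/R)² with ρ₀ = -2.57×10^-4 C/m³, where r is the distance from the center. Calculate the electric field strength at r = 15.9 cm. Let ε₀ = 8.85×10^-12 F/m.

Take a concentric spherical Gaussian surface of radius r = 15.9 cm (r < R).
Q_enc = ∫₀^r ρ(r')·4πr'² dr' = (4πρ₀/R²) ∫₀^r r'^4 dr' = 4πρ₀ r^5/(5·R²) = -1.781×10^-6 C.
Gauss's law: E·4πr² = Q_enc/ε₀.
E = |Q_enc|/(4πε₀r²) = (1.781×10^-6)/(4π·8.85×10^-12·(0.159)²) = 6.33×10^5 N/C.

E ≈ 6.33×10^5 N/C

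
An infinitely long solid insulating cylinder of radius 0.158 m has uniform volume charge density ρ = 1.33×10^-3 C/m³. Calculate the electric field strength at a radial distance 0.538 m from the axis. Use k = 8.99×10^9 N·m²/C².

By cylindrical symmetry E is radial; use a coaxial Gaussian cylinder of radius 0.538 m and length L (r > 0.158 m, full cross-section enclosed).
λ_enc = ρ·πR² = (1.33×10^-3)π(0.158)² = 1.043×10^-4 C/m.
Gauss's law: E·2πrL = λ_enc L/ε₀.
E = 2k|λ_enc|/r = 2(8.99×10^9)(1.043×10^-4)/(0.538) = 3.49×10^6 N/C.

E = 3.49×10^6 N/C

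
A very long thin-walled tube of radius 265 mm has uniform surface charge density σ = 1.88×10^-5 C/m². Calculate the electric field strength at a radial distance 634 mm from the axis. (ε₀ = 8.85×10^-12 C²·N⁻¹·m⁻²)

|E| ≈ 8.88×10^5 N/C

By cylindrical symmetry E is radial; use a coaxial Gaussian cylinder of radius 634 mm and length L (r > 265 mm).
The whole shell is enclosed: λ_enc = σ·2πR = (1.88×10^-5)·2π·(0.265) = 3.13×10^-5 C/m.
Gauss's law: E·2πrL = λ_enc L/ε₀.
E = |λ_enc|/(2πε₀r) = (3.13×10^-5)/(2π·8.85×10^-12·0.634) = 8.88×10^5 N/C.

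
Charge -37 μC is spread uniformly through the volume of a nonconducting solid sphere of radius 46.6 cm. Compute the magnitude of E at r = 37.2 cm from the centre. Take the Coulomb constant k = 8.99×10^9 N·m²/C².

By spherical symmetry E is radial; choose a Gaussian sphere of radius r = 37.2 cm (r < R).
For a uniform sphere the enclosed fraction is (r/R)³, so Q_enc = (-37 μC)(0.372/0.466)³ = -1.882×10^-5 C.
By Gauss's law, ∮E·dA = E·4πr² = Q_enc/ε₀.
E = k|Q_enc|/r² = (8.99×10^9)(1.882e-5)/(0.372)² = 1.22×10^6 N/C.

E ≈ 1.22×10^6 N/C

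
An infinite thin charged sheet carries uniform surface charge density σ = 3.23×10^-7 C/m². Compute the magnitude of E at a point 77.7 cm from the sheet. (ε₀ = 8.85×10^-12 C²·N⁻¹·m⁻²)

E = 1.82e4 V/m

The symmetry is planar: E is normal to the sheet and the same magnitude on both sides. Take a pillbox straddling the sheet with end-cap area A.
Only the two end caps contribute flux: Φ = 2EA. With Q_enc = σA, Gauss's law gives E = |σ|/(2ε₀).
E = |σ|/(2ε₀) = (3.23e-7)/(2·8.85×10^-12) = 1.82e4 N/C.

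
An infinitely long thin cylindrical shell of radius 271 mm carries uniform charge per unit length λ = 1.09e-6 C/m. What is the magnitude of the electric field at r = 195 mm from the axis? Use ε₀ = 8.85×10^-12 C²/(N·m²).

Take a coaxial cylindrical Gaussian surface of radius r = 195 mm and length L (r < 271 mm, inside the shell).
No charge is enclosed, so Gauss's law gives E·2πrL = 0 ⇒ E = 0.

E = 0 (no enclosed charge)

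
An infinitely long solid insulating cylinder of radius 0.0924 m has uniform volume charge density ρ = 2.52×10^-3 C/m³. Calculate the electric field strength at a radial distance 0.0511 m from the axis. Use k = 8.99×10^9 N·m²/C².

|E| = 7.27e6 N/C

Choose a coaxial cylinder of radius r = 0.0511 m (arbitrary length L) as the Gaussian surface (r < R).
Charge inside radius r per length L is ρ·πr²·L, so λ_enc = ρπr² = 2.067×10^-5 C/m.
Applying ∮E·dA = Q_enc/ε₀ with the end caps contributing no flux:
E = 2k|λ_enc|/r = 2(8.99×10^9)(2.067×10^-5)/(0.0511) = 7.27×10^6 N/C.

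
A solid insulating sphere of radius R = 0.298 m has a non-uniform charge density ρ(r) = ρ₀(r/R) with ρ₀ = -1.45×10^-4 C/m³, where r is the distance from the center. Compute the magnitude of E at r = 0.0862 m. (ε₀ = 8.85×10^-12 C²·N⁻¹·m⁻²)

Symmetry ⇒ E = E(r) r̂. Gaussian sphere of radius r = 0.0862 m (r < R).
Integrate the density: Q_enc = 4π ∫₀^r ρ₀(r'/R)^1 r'² dr' = 4πρ₀ r^4/(4·R) = -8.44×10^-8 C.
Since E is radial and uniform over the Gaussian sphere, Φ = E·4πr² = Q_enc/ε₀.
E = |Q_enc|/(4πε₀r²) = (8.44e-8)/(4π·8.85×10^-12·(0.0862)²) = 1.02×10^5 N/C.

|E| = 1.02×10^5 V/m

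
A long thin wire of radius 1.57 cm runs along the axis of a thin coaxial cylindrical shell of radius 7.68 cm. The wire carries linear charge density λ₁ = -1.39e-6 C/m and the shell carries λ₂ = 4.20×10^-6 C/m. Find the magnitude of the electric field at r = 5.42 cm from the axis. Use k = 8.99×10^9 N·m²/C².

Choose a coaxial cylinder of radius r = 5.42 cm (arbitrary length L) as the Gaussian surface (between the conductors, 1.57 cm < r < 7.68 cm).
The shell at 7.68 cm lies outside the Gaussian surface, so λ_enc = λ₁ = -1.39e-6 C/m.
By Gauss's law (flux through the curved wall only), E·2πrL = λ_enc L/ε₀.
E = 2k|λ_enc|/r = 2(8.99×10^9)(1.39×10^-6)/(0.0542) = 4.61×10^5 N/C.

4.61×10^5 V/m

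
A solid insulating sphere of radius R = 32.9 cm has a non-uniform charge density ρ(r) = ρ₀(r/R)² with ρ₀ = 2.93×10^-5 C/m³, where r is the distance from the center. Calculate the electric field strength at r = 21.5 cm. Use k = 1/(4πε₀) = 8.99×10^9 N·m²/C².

E = 6.08e4 V/m

Symmetry ⇒ E = E(r) r̂. Gaussian sphere of radius r = 21.5 cm (r < R).
Q_enc = ∫₀^r ρ(r')·4πr'² dr' = (4πρ₀/R²) ∫₀^r r'^4 dr' = 4πρ₀ r^5/(5·R²) = 3.125×10^-7 C.
Gauss's law: E·4πr² = Q_enc/ε₀.
E = k|Q_enc|/r² = (8.99×10^9)(3.125×10^-7)/(0.215)² = 6.08×10^4 N/C.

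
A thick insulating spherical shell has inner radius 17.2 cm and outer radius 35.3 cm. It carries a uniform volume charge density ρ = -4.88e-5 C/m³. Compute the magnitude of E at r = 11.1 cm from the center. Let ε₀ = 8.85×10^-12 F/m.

|E| = 0 N/C

Use a concentric Gaussian sphere at r = 11.1 cm (r < 17.2 cm, inside the empty cavity).
Q_enc = 0 (all charge lies at larger r); Gauss's law gives E = 0.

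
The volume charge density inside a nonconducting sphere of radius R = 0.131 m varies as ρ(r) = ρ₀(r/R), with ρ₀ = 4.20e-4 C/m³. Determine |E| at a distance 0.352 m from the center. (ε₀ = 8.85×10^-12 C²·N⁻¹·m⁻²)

Use a concentric Gaussian sphere at r = 0.352 m (r > R, all charge enclosed).
Q_enc = 4π ∫₀^R ρ₀(r'/R)^1 r'² dr' = 4πρ₀R³/4 = 2.966×10^-6 C.
Gauss's law: E·4πr² = Q_enc/ε₀.
E = |Q_enc|/(4πε₀r²) = (2.966×10^-6)/(4π·8.85×10^-12·(0.352)²) = 2.15e5 N/C.

2.15e5 V/m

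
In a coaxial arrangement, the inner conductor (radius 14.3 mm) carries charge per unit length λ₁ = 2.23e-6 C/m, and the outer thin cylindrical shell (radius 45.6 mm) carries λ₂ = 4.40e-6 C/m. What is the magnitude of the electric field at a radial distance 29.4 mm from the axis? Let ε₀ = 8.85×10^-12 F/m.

1.36×10^6 N/C

Coaxial Gaussian cylinder, radius r = 29.4 mm, length L (between the conductors, 14.3 mm < r < 45.6 mm).
Only the inner wire is enclosed; the outer shell contributes nothing inside itself. λ_enc = λ₁ = 2.23e-6 C/m.
By Gauss's law (flux through the curved wall only), E·2πrL = λ_enc L/ε₀.
E = |λ_enc|/(2πε₀r) = (2.23×10^-6)/(2π·8.85×10^-12·0.0294) = 1.36×10^6 N/C.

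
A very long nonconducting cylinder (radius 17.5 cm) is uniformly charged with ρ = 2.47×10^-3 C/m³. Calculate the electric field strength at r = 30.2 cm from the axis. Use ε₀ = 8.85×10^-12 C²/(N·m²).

1.42e7 N/C

Take a coaxial cylindrical Gaussian surface of radius r = 30.2 cm and length L (r > 17.5 cm, full cross-section enclosed).
λ_enc = ρ·πR² = (2.47e-3)π(0.175)² = 2.376×10^-4 C/m.
Since E is radial and uniform over the curved surface, Φ = E·2πrL = Q_enc/ε₀ = λ_enc L/ε₀.
E = |λ_enc|/(2πε₀r) = (2.376×10^-4)/(2π·8.85×10^-12·0.302) = 1.42×10^7 N/C.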